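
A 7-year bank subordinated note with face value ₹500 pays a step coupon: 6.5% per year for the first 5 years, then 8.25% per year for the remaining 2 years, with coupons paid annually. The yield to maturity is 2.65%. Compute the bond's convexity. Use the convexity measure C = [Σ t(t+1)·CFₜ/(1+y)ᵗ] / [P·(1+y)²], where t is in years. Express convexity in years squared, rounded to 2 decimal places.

With y = 0.0265:
  t   CF        PV=CF/(1+0.0265)^t    t·PV        t(t+1)·PV
  1        32.50        31.6610        31.6610          63.3220
  2        32.50        30.8436        61.6873         185.0618
  3        32.50        30.0474        90.1421         360.5685
  4        32.50        29.2717       117.0867         585.4335
  5        32.50        28.5160       142.5800         855.4800
  6        41.25        35.2590       211.5541       1,480.8788
  7       541.25       450.6976     3,154.8831      25,239.0649
  Σ                    636.2963     3,809.5943      28,769.8094
P = 636.2963.
Convexity = Σ t(t+1)·PV / [P·(1+y)²] = 28,769.8094 / (636.2963 × 1.053702) = 42.91012.

42.91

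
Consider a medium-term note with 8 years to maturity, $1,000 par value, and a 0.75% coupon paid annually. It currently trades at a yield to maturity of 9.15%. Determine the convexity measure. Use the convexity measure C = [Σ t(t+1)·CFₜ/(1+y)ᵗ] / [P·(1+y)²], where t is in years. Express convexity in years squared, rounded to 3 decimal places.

With y = 0.0915:
  t   CF        PV=CF/(1+0.0915)^t    t·PV        t(t+1)·PV
  1         7.50         6.8713         6.8713          13.7426
  2         7.50         6.2953        12.5905          37.7716
  3         7.50         5.7675        17.3026          69.2104
  4         7.50         5.2840        21.1362         105.6809
  5         7.50         4.8411        24.2054         145.2325
  6         7.50         4.4353        26.6115         186.2808
  7         7.50         4.0635        28.4442         227.5533
  8     1,007.50       500.0980     4,000.7842      36,007.0574
  Σ                    537.6559     4,137.9458      36,792.5293
P = 537.6559.
Convexity = Σ t(t+1)·PV / [P·(1+y)²] = 36,792.5293 / (537.6559 × 1.191372) = 57.43911.

57.439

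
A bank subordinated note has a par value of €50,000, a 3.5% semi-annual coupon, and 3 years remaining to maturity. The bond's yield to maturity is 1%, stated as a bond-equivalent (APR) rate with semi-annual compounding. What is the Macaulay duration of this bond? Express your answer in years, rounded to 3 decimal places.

Periodic yield y = 0.005. Discount each cash flow and weight by its period:
  t   CF        PV=CF/(1+0.005)^t    t·PV
  1       875.00       870.6468       870.6468
  2       875.00       866.3152     1,732.6304
  3       875.00       862.0052     2,586.0155
  4       875.00       857.7166     3,430.8663
  5       875.00       853.4493     4,267.2467
  6    50,875.00    49,375.1072   296,250.6433
  Σ                 53,685.2403   309,138.0489
Price P = Σ PV = 53,685.2403.
Macaulay duration = Σ(t·PV) / P = 309,138.0489 / 53,685.2403 = 5.75834 half-year periods.
In years: 5.75834 / 2 = 2.87917 years.

2.879 years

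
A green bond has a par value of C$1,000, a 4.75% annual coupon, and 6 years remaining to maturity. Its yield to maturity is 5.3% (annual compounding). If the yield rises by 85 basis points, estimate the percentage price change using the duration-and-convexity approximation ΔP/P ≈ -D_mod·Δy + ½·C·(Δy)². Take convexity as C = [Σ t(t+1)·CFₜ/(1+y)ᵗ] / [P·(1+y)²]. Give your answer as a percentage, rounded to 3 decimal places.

With y = 0.053:
  t   CF        PV=CF/(1+0.053)^t    t·PV        t(t+1)·PV
  1        47.50        45.1092        45.1092          90.2184
  2        47.50        42.8388        85.6775         257.0325
  3        47.50        40.6826       122.0477         488.1910
  4        47.50        38.6349       154.5397         772.6986
  5        47.50        36.6903       183.4517       1,100.7102
  6     1,047.50       768.3937     4,610.3623      32,272.5361
  Σ                    972.3495     5,201.1882      34,981.3868
P = 972.3495; D_Mac = 5.34909 yrs; D_mod = 5.07986 yrs; C = 32.44575.
Duration effect: -5.07986 × (+0.0085) = -0.043179
Convexity effect: 0.5 × 32.44575 × (0.0085)² = +0.0011721
ΔP/P ≈ -0.043179 + 0.0011721 = -0.042007 = -4.2007%.

-4.201%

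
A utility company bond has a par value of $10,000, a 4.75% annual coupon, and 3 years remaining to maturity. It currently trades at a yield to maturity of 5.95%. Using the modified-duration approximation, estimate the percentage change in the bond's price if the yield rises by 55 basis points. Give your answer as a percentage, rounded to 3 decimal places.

-1.487%

Periodic yield y = 0.0595. Modified duration first:
  t   CF        PV=CF/(1+0.0595)^t    t·PV
  1       475.00       448.3247       448.3247
  2       475.00       423.1474       846.2948
  3    10,475.00     8,807.4695    26,422.4085
  Σ                  9,678.9416    27,717.0280
P = 9,678.9416; D_Mac = 2.86364 yrs; D_mod = 2.86364/(1+0.0595) = 2.70282 yrs.
ΔP/P ≈ -D_mod · Δy = -2.70282 × (+0.0055) = -0.014866 = -1.4866%.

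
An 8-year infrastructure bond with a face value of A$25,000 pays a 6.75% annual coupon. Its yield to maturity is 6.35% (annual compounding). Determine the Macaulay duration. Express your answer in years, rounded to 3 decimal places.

6.458 years

Periodic yield y = 0.0635. Discount each cash flow and weight by its year:
  t   CF        PV=CF/(1+0.0635)^t    t·PV
  1     1,687.50     1,586.7419     1,586.7419
  2     1,687.50     1,491.9999     2,983.9998
  3     1,687.50     1,402.9148     4,208.7444
  4     1,687.50     1,319.1489     5,276.5954
  5     1,687.50     1,240.3844     6,201.9222
  6     1,687.50     1,166.3229     6,997.9376
  7     1,687.50     1,096.6835     7,676.7847
  8    26,687.50    16,308.2717   130,466.1736
  Σ                 25,612.4681   165,398.8997
Price P = Σ PV = 25,612.4681.
Macaulay duration = Σ(t·PV) / P = 165,398.8997 / 25,612.4681 = 6.45775 years.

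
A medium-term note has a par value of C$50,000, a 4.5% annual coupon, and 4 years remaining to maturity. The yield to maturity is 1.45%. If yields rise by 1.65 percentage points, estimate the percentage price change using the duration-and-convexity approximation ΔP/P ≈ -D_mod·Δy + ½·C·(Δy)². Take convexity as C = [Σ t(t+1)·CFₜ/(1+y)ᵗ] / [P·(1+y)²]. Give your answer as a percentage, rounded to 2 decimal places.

With y = 0.0145:
  t   CF        PV=CF/(1+0.0145)^t    t·PV        t(t+1)·PV
  1     2,250.00     2,217.8413     2,217.8413       4,435.6826
  2     2,250.00     2,186.1422     4,372.2845      13,116.8534
  3     2,250.00     2,154.8962     6,464.6887      25,858.7549
  4    52,250.00    49,326.2488   197,304.9953     986,524.9763
  Σ                 55,885.1286   210,359.8098   1,029,936.2673
P = 55,885.1286; D_Mac = 3.76415 yrs; D_mod = 3.71035 yrs; C = 17.90647.
Duration effect: -3.71035 × (+0.0165) = -0.061221
Convexity effect: 0.5 × 17.90647 × (0.0165)² = +0.0024375
ΔP/P ≈ -0.061221 + 0.0024375 = -0.058783 = -5.8783%.

-5.88%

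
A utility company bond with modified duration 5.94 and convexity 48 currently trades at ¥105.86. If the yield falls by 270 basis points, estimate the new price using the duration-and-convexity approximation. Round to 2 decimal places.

Duration effect: -D_mod·Δy = -5.94 × (-0.027) = +0.160380
Convexity effect: ½·C·(Δy)² = 0.5 × 48 × (-0.027)² = +0.0174960
ΔP/P ≈ +0.160380 + 0.0174960 = +0.177876
New price ≈ 105.86 × (1 + 0.177876) = 124.68995336.

¥124.69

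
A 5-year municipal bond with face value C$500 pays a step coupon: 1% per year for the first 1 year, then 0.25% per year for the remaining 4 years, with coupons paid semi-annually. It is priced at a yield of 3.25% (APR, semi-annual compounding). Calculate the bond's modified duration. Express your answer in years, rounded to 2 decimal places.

Periodic yield y = 0.01625. First find Macaulay duration:
  t   CF        PV=CF/(1+0.01625)^t    t·PV
  1        2.500         2.4600         2.4600
  2        2.500         2.4207         4.8414
  3        0.625         0.5955         1.7865
  4        0.625         0.5860         2.3439
  5        0.625         0.5766         2.8830
  6        0.625         0.5674         3.4043
  7        0.625         0.5583         3.9082
  8        0.625         0.5494         4.3951
  9        0.625         0.5406         4.8654
  10     500.625       426.0955     4,260.9550
  Σ                    434.9500     4,291.8427
P = 434.9500; Macaulay duration = 4,291.8427 / 434.9500 = 9.86744 half-year periods = 4.93372 years.
Modified duration = D_Mac / (1 + y) = 4.93372 / 1.01625 = 4.85483 years.

4.85 years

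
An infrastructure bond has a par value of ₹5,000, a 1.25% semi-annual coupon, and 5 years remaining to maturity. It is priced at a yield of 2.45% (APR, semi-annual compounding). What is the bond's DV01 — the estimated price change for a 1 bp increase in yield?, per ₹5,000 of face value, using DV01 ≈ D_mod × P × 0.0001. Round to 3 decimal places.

₹2.265

Periodic yield y = 0.01225.
  t   CF        PV=CF/(1+0.01225)^t    t·PV
  1        31.25        30.8718        30.8718
  2        31.25        30.4982        60.9964
  3        31.25        30.1291        90.3874
  4        31.25        29.7645       119.0581
  5        31.25        29.4043       147.0216
  6        31.25        29.0485       174.2908
  7        31.25        28.6969       200.8785
  8        31.25        28.3497       226.7972
  9        31.25        28.0066       252.0591
  10    5,031.25     4,454.4906    44,544.9056
  Σ                  4,719.2602    45,847.2667
P = 4,719.2602; D_Mac = 9.71493 half-year periods = 4.85746 yrs; D_mod = 4.79868 yrs.
DV01 ≈ 4.79868 × 4,719.2602 × 0.0001 = 2.264622.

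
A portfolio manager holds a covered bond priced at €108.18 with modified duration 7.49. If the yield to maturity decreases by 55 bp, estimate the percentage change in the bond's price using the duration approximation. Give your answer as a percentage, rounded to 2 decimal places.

+4.12%

Duration approximation: ΔP/P ≈ -D_mod · Δy = -7.49 × (-0.0055) = +0.041195.
As a percentage: +4.1195%.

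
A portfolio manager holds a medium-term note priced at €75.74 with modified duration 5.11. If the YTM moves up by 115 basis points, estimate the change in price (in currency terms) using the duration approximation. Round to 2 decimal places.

Duration approximation: ΔP/P ≈ -D_mod · Δy = -5.11 × (+0.0115) = -0.058765.
ΔP ≈ 75.74 × (-0.058765) = -4.4508611.

-€4.45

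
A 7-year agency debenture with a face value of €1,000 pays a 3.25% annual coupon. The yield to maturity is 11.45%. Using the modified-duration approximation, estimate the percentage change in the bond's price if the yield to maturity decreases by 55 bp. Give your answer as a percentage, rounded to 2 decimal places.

+3.04%

Periodic yield y = 0.1145. Modified duration first:
  t   CF        PV=CF/(1+0.1145)^t    t·PV
  1        32.50        29.1611        29.1611
  2        32.50        26.1651        52.3303
  3        32.50        23.4770        70.4311
  4        32.50        21.0651        84.2603
  5        32.50        18.9009        94.5046
  6        32.50        16.9591       101.7546
  7     1,032.50       483.4255     3,383.9785
  Σ                    619.1538     3,816.4205
P = 619.1538; D_Mac = 6.16393 yrs; D_mod = 6.16393/(1+0.1145) = 5.53067 yrs.
ΔP/P ≈ -D_mod · Δy = -5.53067 × (-0.0055) = +0.030419 = +3.0419%.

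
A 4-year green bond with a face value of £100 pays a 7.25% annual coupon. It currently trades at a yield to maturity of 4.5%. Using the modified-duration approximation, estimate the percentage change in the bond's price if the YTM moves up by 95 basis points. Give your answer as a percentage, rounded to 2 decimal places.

-3.30%

Periodic yield y = 0.045. Modified duration first:
  t   CF        PV=CF/(1+0.045)^t    t·PV
  1         7.25         6.9378         6.9378
  2         7.25         6.6390        13.2781
  3         7.25         6.3532        19.0595
  4       107.25        89.9357       359.7428
  Σ                    109.8657       399.0182
P = 109.8657; D_Mac = 3.63187 yrs; D_mod = 3.63187/(1+0.045) = 3.47548 yrs.
ΔP/P ≈ -D_mod · Δy = -3.47548 × (+0.0095) = -0.033017 = -3.3017%.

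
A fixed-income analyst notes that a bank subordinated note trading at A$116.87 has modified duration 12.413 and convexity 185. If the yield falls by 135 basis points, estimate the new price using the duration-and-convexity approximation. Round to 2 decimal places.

Duration effect: -D_mod·Δy = -12.413 × (-0.0135) = +0.1675755
Convexity effect: ½·C·(Δy)² = 0.5 × 185 × (-0.0135)² = +0.016858125
ΔP/P ≈ +0.1675755 + 0.016858125 = +0.184433625
New price ≈ 116.87 × (1 + 0.184433625) = 138.42475775375.

A$138.42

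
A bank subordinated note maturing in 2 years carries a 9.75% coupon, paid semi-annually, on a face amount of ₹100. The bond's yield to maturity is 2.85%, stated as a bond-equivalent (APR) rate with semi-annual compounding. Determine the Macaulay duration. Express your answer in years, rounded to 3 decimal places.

1.874 years

Periodic yield y = 0.01425. Discount each cash flow and weight by its period:
  t   CF        PV=CF/(1+0.01425)^t    t·PV
  1        4.875         4.8065         4.8065
  2        4.875         4.7390         9.4780
  3        4.875         4.6724        14.0172
  4      104.875        99.1042       396.4167
  Σ                    113.3220       424.7183
Price P = Σ PV = 113.3220.
Macaulay duration = Σ(t·PV) / P = 424.7183 / 113.3220 = 3.74789 half-year periods.
In years: 3.74789 / 2 = 1.87394 years.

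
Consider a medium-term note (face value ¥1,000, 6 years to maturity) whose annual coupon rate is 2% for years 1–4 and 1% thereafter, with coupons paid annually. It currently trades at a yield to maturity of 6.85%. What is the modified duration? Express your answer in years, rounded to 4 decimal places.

5.3041 years

Periodic yield y = 0.0685. First find Macaulay duration:
  t   CF        PV=CF/(1+0.0685)^t    t·PV
  1        20.00        18.7178        18.7178
  2        20.00        17.5179        35.0357
  3        20.00        16.3948        49.1844
  4        20.00        15.3438        61.3751
  5        10.00         7.1800        35.9002
  6     1,010.00       678.6943     4,072.1659
  Σ                    753.8486     4,272.3792
P = 753.8486; Macaulay duration = 4,272.3792 / 753.8486 = 5.66742 years.
Modified duration = D_Mac / (1 + y) = 5.66742 / 1.0685 = 5.30409 years.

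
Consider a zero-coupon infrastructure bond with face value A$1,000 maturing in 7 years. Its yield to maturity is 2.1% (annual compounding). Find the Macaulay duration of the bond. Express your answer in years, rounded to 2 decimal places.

A zero-coupon bond has a single cash flow at maturity, so its Macaulay duration equals its maturity: 7 years.

7.00 years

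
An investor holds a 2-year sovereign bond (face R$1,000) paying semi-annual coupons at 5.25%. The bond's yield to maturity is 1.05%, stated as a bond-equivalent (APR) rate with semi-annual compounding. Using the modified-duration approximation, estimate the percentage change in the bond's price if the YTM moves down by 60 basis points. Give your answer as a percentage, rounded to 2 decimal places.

Periodic yield y = 0.00525. Modified duration first:
  t   CF        PV=CF/(1+0.00525)^t    t·PV
  1        26.25        26.1129        26.1129
  2        26.25        25.9765        51.9531
  3        26.25        25.8409        77.5226
  4     1,026.25     1,004.9787     4,019.9147
  Σ                  1,082.9090     4,175.5032
P = 1,082.9090; D_Mac = 3.85582 half-year periods = 1.92791 yrs; D_mod = 1.92791/(1+0.00525) = 1.91784 yrs.
ΔP/P ≈ -D_mod · Δy = -1.91784 × (-0.006) = +0.011507 = +1.1507%.

+1.15%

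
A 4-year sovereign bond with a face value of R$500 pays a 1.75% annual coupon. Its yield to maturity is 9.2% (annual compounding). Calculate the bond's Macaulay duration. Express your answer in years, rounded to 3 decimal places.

3.880 years

Periodic yield y = 0.092. Discount each cash flow and weight by its year:
  t   CF        PV=CF/(1+0.092)^t    t·PV
  1         8.75         8.0128         8.0128
  2         8.75         7.3377        14.6755
  3         8.75         6.7195        20.1586
  4       508.75       357.7782     1,431.1128
  Σ                    379.8483     1,473.9597
Price P = Σ PV = 379.8483.
Macaulay duration = Σ(t·PV) / P = 1,473.9597 / 379.8483 = 3.88039 years.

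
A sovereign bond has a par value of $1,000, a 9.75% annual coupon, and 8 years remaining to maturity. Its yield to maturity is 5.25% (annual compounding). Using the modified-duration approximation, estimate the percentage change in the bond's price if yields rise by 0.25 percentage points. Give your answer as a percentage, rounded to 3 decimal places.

-1.467%

Periodic yield y = 0.0525. Modified duration first:
  t   CF        PV=CF/(1+0.0525)^t    t·PV
  1        97.50        92.6366        92.6366
  2        97.50        88.0158       176.0315
  3        97.50        83.6254       250.8763
  4        97.50        79.4541       317.8163
  5        97.50        75.4908       377.4541
  6        97.50        71.7252       430.3514
  7        97.50        68.1475       477.0325
  8     1,097.50       728.8324     5,830.6595
  Σ                  1,287.9278     7,952.8581
P = 1,287.9278; D_Mac = 6.17493 yrs; D_mod = 6.17493/(1+0.0525) = 5.86691 yrs.
ΔP/P ≈ -D_mod · Δy = -5.86691 × (+0.0025) = -0.014667 = -1.4667%.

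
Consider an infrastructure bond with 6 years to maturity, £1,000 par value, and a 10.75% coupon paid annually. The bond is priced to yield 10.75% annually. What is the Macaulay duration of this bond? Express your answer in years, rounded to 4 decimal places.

4.7193 years

Periodic yield y = 0.1075. Discount each cash flow and weight by its year:
  t   CF        PV=CF/(1+0.1075)^t    t·PV
  1       107.50        97.0655        97.0655
  2       107.50        87.6438       175.2875
  3       107.50        79.1366       237.4097
  4       107.50        71.4551       285.8206
  5       107.50        64.5193       322.5966
  6     1,107.50       600.1797     3,601.0784
  Σ                  1,000.0000     4,719.2583
Price P = Σ PV = 1,000.0000.
Macaulay duration = Σ(t·PV) / P = 4,719.2583 / 1,000.0000 = 4.71926 years.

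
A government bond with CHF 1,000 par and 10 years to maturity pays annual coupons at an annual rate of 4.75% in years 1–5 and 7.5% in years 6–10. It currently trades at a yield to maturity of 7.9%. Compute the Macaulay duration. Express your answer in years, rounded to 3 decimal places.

Periodic yield y = 0.079. Discount each cash flow and weight by its year:
  t   CF        PV=CF/(1+0.079)^t    t·PV
  1        47.50        44.0222        44.0222
  2        47.50        40.7991        81.5982
  3        47.50        37.8120       113.4359
  4        47.50        35.0435       140.1741
  5        47.50        32.4778       162.3889
  6        75.00        47.5261       285.1569
  7        75.00        44.0465       308.3253
  8        75.00        40.8216       326.5726
  9        75.00        37.8328       340.4950
  10    1,075.00       502.5671     5,025.6706
  Σ                    862.9487     6,827.8398
Price P = Σ PV = 862.9487.
Macaulay duration = Σ(t·PV) / P = 6,827.8398 / 862.9487 = 7.91222 years.

7.912 years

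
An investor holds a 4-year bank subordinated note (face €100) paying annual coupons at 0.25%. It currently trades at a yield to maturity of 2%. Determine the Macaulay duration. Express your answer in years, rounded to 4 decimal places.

Periodic yield y = 0.02. Discount each cash flow and weight by its year:
  t   CF        PV=CF/(1+0.02)^t    t·PV
  1         0.25         0.2451         0.2451
  2         0.25         0.2403         0.4806
  3         0.25         0.2356         0.7067
  4       100.25        92.6155       370.4620
  Σ                     93.3365       371.8944
Price P = Σ PV = 93.3365.
Macaulay duration = Σ(t·PV) / P = 371.8944 / 93.3365 = 3.98445 years.

3.9844 years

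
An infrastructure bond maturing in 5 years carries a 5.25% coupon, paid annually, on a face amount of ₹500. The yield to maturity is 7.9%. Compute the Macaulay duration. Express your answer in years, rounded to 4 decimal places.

4.4941 years

Periodic yield y = 0.079. Discount each cash flow and weight by its year:
  t   CF        PV=CF/(1+0.079)^t    t·PV
  1        26.25        24.3281        24.3281
  2        26.25        22.5469        45.0938
  3        26.25        20.8961        62.6883
  4        26.25        19.3662        77.4646
  5       526.25       359.8197     1,799.0983
  Σ                    446.9569     2,008.6730
Price P = Σ PV = 446.9569.
Macaulay duration = Σ(t·PV) / P = 2,008.6730 / 446.9569 = 4.49411 years.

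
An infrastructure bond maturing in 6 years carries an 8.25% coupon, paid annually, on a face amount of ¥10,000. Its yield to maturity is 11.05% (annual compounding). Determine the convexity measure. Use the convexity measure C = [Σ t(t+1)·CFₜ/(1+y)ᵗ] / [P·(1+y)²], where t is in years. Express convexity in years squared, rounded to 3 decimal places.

With y = 0.1105:
  t   CF        PV=CF/(1+0.1105)^t    t·PV        t(t+1)·PV
  1       825.00       742.9086       742.9086       1,485.8172
  2       825.00       668.9857     1,337.9714       4,013.9141
  3       825.00       602.4184     1,807.2553       7,229.0213
  4       825.00       542.4750     2,169.8998      10,849.4992
  5       825.00       488.4961     2,442.4807      14,654.8841
  6    10,825.00     5,771.8698    34,631.2189     242,418.5326
  Σ                  8,817.1536    43,131.7348     280,651.6686
P = 8,817.1536.
Convexity = Σ t(t+1)·PV / [P·(1+y)²] = 280,651.6686 / (8,817.1536 × 1.233210) = 25.81084.

25.811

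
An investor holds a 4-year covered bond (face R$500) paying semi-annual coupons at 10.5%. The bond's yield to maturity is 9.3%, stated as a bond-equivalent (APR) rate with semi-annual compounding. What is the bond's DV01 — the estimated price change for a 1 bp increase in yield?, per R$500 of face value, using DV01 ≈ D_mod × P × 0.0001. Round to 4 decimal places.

Periodic yield y = 0.0465.
  t   CF        PV=CF/(1+0.0465)^t    t·PV
  1        26.25        25.0836        25.0836
  2        26.25        23.9691        47.9381
  3        26.25        22.9040        68.7120
  4        26.25        21.8863        87.5452
  5        26.25        20.9138       104.5690
  6        26.25        19.9845       119.9072
  7        26.25        19.0965       133.6758
  8       526.25       365.8291     2,926.6328
  Σ                    519.6670     3,514.0638
P = 519.6670; D_Mac = 6.76215 half-year periods = 3.38107 yrs; D_mod = 3.23084 yrs.
DV01 ≈ 3.23084 × 519.6670 × 0.0001 = 0.167896.

R$0.1679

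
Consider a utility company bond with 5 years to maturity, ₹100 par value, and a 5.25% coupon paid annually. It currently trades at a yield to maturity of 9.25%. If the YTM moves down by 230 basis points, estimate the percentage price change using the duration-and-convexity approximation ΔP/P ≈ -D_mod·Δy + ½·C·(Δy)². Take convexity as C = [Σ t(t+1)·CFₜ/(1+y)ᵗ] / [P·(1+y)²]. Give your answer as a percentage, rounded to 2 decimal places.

+10.00%

With y = 0.0925:
  t   CF        PV=CF/(1+0.0925)^t    t·PV        t(t+1)·PV
  1         5.25         4.8055         4.8055           9.6110
  2         5.25         4.3986         8.7972          26.3917
  3         5.25         4.0262        12.0786          48.3144
  4         5.25         3.6853        14.7412          73.7061
  5       105.25        67.6262       338.1309       2,028.7855
  Σ                     84.5418       378.5535       2,186.8087
P = 84.5418; D_Mac = 4.47771 yrs; D_mod = 4.09859 yrs; C = 21.67187.
Duration effect: -4.09859 × (-0.023) = +0.094268
Convexity effect: 0.5 × 21.67187 × (-0.023)² = +0.0057322
ΔP/P ≈ +0.094268 + 0.0057322 = +0.100000 = +10.0000%.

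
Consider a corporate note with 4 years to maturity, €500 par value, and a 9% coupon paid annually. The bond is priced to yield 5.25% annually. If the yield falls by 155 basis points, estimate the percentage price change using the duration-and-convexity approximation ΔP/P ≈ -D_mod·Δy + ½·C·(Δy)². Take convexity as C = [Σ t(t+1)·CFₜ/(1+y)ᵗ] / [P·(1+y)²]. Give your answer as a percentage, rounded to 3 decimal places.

With y = 0.0525:
  t   CF        PV=CF/(1+0.0525)^t    t·PV        t(t+1)·PV
  1        45.00        42.7553        42.7553          85.5107
  2        45.00        40.6227        81.2453         243.7359
  3        45.00        38.5963       115.7890         463.1562
  4       545.00       444.1279     1,776.5117       8,882.5586
  Σ                    566.1023     2,016.3014       9,674.9614
P = 566.1023; D_Mac = 3.56173 yrs; D_mod = 3.38406 yrs; C = 15.42802.
Duration effect: -3.38406 × (-0.0155) = +0.052453
Convexity effect: 0.5 × 15.42802 × (-0.0155)² = +0.0018533
ΔP/P ≈ +0.052453 + 0.0018533 = +0.054306 = +5.4306%.

+5.431%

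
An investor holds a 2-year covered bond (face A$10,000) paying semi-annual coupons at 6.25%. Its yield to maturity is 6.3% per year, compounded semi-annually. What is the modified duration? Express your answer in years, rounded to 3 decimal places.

Periodic yield y = 0.0315. First find Macaulay duration:
  t   CF        PV=CF/(1+0.0315)^t    t·PV
  1       312.50       302.9569       302.9569
  2       312.50       293.7051       587.4103
  3       312.50       284.7360       854.2079
  4    10,312.50     9,109.3425    36,437.3701
  Σ                  9,990.7405    38,181.9451
P = 9,990.7405; Macaulay duration = 38,181.9451 / 9,990.7405 = 3.82173 half-year periods = 1.91087 years.
Modified duration = D_Mac / (1 + y) = 1.91087 / 1.0315 = 1.85251 years.

1.853 years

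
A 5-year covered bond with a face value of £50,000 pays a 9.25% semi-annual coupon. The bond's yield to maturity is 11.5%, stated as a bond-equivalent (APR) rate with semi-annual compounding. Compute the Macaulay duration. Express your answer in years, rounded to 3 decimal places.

Periodic yield y = 0.0575. Discount each cash flow and weight by its period:
  t   CF        PV=CF/(1+0.0575)^t    t·PV
  1     2,312.50     2,186.7612     2,186.7612
  2     2,312.50     2,067.8593     4,135.7186
  3     2,312.50     1,955.4225     5,866.2676
  4     2,312.50     1,849.0993     7,396.3973
  5     2,312.50     1,748.5573     8,742.7863
  6     2,312.50     1,653.4821     9,920.8923
  7     2,312.50     1,563.5764    10,945.0349
  8     2,312.50     1,478.5593    11,828.4740
  9     2,312.50     1,398.1648    12,583.4830
  10   52,312.50    29,908.9877   299,089.8775
  Σ                 45,810.4699   372,695.6927
Price P = Σ PV = 45,810.4699.
Macaulay duration = Σ(t·PV) / P = 372,695.6927 / 45,810.4699 = 8.13560 half-year periods.
In years: 8.13560 / 2 = 4.06780 years.

4.068 years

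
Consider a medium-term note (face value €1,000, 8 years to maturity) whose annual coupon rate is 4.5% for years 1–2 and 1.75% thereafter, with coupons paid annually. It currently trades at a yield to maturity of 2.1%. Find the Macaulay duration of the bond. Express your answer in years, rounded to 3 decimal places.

7.214 years

Periodic yield y = 0.021. Discount each cash flow and weight by its year:
  t   CF        PV=CF/(1+0.021)^t    t·PV
  1        45.00        44.0744        44.0744
  2        45.00        43.1679        86.3358
  3        17.50        16.4422        49.3267
  4        17.50        16.1040        64.4162
  5        17.50        15.7728        78.8641
  6        17.50        15.4484        92.6904
  7        17.50        15.1307       105.9146
  8     1,017.50       861.6452     6,893.1617
  Σ                  1,027.7857     7,414.7840
Price P = Σ PV = 1,027.7857.
Macaulay duration = Σ(t·PV) / P = 7,414.7840 / 1,027.7857 = 7.21433 years.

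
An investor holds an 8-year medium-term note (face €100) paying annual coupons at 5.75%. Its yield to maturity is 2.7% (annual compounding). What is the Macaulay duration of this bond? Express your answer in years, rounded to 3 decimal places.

6.777 years

Periodic yield y = 0.027. Discount each cash flow and weight by its year:
  t   CF        PV=CF/(1+0.027)^t    t·PV
  1         5.75         5.5988         5.5988
  2         5.75         5.4516        10.9033
  3         5.75         5.3083        15.9249
  4         5.75         5.1688        20.6750
  5         5.75         5.0329        25.1643
  6         5.75         4.9006        29.4033
  7         5.75         4.7717        33.4020
  8       105.75        85.4509       683.6075
  Σ                    121.6836       824.6793
Price P = Σ PV = 121.6836.
Macaulay duration = Σ(t·PV) / P = 824.6793 / 121.6836 = 6.77724 years.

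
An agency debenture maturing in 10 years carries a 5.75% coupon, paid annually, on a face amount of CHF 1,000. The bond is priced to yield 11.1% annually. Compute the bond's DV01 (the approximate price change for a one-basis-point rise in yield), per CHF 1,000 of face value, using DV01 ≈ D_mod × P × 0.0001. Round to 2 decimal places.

Periodic yield y = 0.111.
  t   CF        PV=CF/(1+0.111)^t    t·PV
  1        57.50        51.7552        51.7552
  2        57.50        46.5843        93.1686
  3        57.50        41.9301       125.7902
  4        57.50        37.7408       150.9634
  5        57.50        33.9702       169.8508
  6        57.50        30.5762       183.4572
  7        57.50        27.5213       192.6493
  8        57.50        24.7717       198.1734
  9        57.50        22.2967       200.6706
  10    1,057.50       369.0964     3,690.9638
  Σ                    686.2429     5,057.4426
P = 686.2429; D_Mac = 7.36976 yrs; D_mod = 6.63344 yrs.
DV01 ≈ 6.63344 × 686.2429 × 0.0001 = 0.455215.

CHF 0.46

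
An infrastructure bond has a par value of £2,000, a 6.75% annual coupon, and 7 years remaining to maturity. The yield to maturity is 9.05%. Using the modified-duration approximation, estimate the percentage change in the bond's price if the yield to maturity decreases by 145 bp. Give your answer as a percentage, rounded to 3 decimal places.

+7.602%

Periodic yield y = 0.0905. Modified duration first:
  t   CF        PV=CF/(1+0.0905)^t    t·PV
  1       135.00       123.7964       123.7964
  2       135.00       113.5226       227.0453
  3       135.00       104.1014       312.3043
  4       135.00        95.4621       381.8485
  5       135.00        87.5398       437.6989
  6       135.00        80.2749       481.6494
  7     2,135.00     1,164.1748     8,149.2235
  Σ                  1,768.8721    10,113.5663
P = 1,768.8721; D_Mac = 5.71752 yrs; D_mod = 5.71752/(1+0.0905) = 5.24303 yrs.
ΔP/P ≈ -D_mod · Δy = -5.24303 × (-0.0145) = +0.076024 = +7.6024%.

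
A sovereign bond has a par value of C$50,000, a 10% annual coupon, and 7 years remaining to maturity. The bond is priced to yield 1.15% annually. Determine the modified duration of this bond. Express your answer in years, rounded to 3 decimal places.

5.655 years

Periodic yield y = 0.0115. First find Macaulay duration:
  t   CF        PV=CF/(1+0.0115)^t    t·PV
  1     5,000.00     4,943.1537     4,943.1537
  2     5,000.00     4,886.9538     9,773.9075
  3     5,000.00     4,831.3927    14,494.1782
  4     5,000.00     4,776.4634    19,105.8537
  5     5,000.00     4,722.1586    23,610.7930
  6     5,000.00     4,668.4712    28,010.8271
  7    55,000.00    50,769.3356   355,385.3490
  Σ                 79,597.9290   455,324.0622
P = 79,597.9290; Macaulay duration = 455,324.0622 / 79,597.9290 = 5.72030 years.
Modified duration = D_Mac / (1 + y) = 5.72030 / 1.0115 = 5.65526 years.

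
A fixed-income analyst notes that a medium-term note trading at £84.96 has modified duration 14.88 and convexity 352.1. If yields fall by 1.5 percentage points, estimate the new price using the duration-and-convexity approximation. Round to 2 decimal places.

Duration effect: -D_mod·Δy = -14.88 × (-0.015) = +0.223200
Convexity effect: ½·C·(Δy)² = 0.5 × 352.1 × (-0.015)² = +0.03961125
ΔP/P ≈ +0.223200 + 0.03961125 = +0.26281125
New price ≈ 84.96 × (1 + 0.26281125) = 107.2884438.

£107.29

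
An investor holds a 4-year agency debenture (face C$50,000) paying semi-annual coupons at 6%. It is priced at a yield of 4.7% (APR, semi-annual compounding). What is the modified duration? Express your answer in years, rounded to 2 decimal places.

Periodic yield y = 0.0235. First find Macaulay duration:
  t   CF        PV=CF/(1+0.0235)^t    t·PV
  1     1,500.00     1,465.5594     1,465.5594
  2     1,500.00     1,431.9095     2,863.8190
  3     1,500.00     1,399.0322     4,197.0967
  4     1,500.00     1,366.9098     5,467.6394
  5     1,500.00     1,335.5250     6,677.6250
  6     1,500.00     1,304.8608     7,829.1647
  7     1,500.00     1,274.9006     8,924.3043
  8    51,500.00    42,766.5733   342,132.5860
  Σ                 52,345.2706   379,557.7944
P = 52,345.2706; Macaulay duration = 379,557.7944 / 52,345.2706 = 7.25104 half-year periods = 3.62552 years.
Modified duration = D_Mac / (1 + y) = 3.62552 / 1.0235 = 3.54228 years.

3.54 years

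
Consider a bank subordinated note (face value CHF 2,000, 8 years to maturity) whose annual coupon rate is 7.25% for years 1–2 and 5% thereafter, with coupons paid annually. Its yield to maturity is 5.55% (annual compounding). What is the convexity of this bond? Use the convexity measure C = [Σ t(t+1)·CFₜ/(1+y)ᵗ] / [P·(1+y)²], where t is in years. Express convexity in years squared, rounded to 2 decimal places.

49.48

With y = 0.0555:
  t   CF        PV=CF/(1+0.0555)^t    t·PV        t(t+1)·PV
  1       145.00       137.3757       137.3757         274.7513
  2       145.00       130.1522       260.3044         780.9132
  3       100.00        85.0404       255.1212       1,020.4848
  4       100.00        80.5688       322.2753       1,611.3766
  5       100.00        76.3324       381.6619       2,289.9714
  6       100.00        72.3187       433.9122       3,037.3851
  7       100.00        68.5161       479.6124       3,836.8990
  8     2,100.00     1,363.1806    10,905.4447      98,149.0025
  Σ                  2,013.4848    13,175.7077     111,000.7839
P = 2,013.4848.
Convexity = Σ t(t+1)·PV / [P·(1+y)²] = 111,000.7839 / (2,013.4848 × 1.114080) = 49.48359.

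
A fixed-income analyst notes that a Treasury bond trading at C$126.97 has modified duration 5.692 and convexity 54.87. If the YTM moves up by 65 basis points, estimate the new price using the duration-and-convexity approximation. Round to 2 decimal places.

C$122.42

Duration effect: -D_mod·Δy = -5.692 × (+0.0065) = -0.036998
Convexity effect: ½·C·(Δy)² = 0.5 × 54.87 × (0.0065)² = +0.00115912875
ΔP/P ≈ -0.036998 + 0.00115912875 = -0.03583887125
New price ≈ 126.97 × (1 - 0.03583887125) = 122.4195385173875.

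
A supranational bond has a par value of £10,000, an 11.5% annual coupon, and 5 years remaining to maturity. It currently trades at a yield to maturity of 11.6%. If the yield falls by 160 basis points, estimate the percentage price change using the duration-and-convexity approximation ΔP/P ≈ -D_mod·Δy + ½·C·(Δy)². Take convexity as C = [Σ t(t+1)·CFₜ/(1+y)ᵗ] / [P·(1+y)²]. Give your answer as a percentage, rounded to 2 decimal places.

With y = 0.116:
  t   CF        PV=CF/(1+0.116)^t    t·PV        t(t+1)·PV
  1     1,150.00     1,030.4659     1,030.4659       2,060.9319
  2     1,150.00       923.3566     1,846.7132       5,540.1395
  3     1,150.00       827.3805     2,482.1414       9,928.5654
  4     1,150.00       741.3803     2,965.5213      14,827.6067
  5    11,150.00     6,441.0088    32,205.0441     193,230.2648
  Σ                  9,963.5922    40,529.8860     225,587.5084
P = 9,963.5922; D_Mac = 4.06780 yrs; D_mod = 3.64498 yrs; C = 18.17903.
Duration effect: -3.64498 × (-0.016) = +0.058320
Convexity effect: 0.5 × 18.17903 × (-0.016)² = +0.0023269
ΔP/P ≈ +0.058320 + 0.0023269 = +0.060647 = +6.0647%.

+6.06%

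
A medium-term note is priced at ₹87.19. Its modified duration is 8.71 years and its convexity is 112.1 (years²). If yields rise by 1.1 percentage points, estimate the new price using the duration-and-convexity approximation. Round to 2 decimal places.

₹79.43

Duration effect: -D_mod·Δy = -8.71 × (+0.011) = -0.095810
Convexity effect: ½·C·(Δy)² = 0.5 × 112.1 × (0.011)² = +0.00678205
ΔP/P ≈ -0.095810 + 0.00678205 = -0.08902795
New price ≈ 87.19 × (1 - 0.08902795) = 79.4276530395.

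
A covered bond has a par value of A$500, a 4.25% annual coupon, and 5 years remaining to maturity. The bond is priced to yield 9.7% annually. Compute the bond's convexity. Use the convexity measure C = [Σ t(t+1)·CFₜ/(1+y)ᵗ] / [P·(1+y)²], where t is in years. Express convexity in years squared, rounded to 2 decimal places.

With y = 0.097:
  t   CF        PV=CF/(1+0.097)^t    t·PV        t(t+1)·PV
  1        21.25        19.3710        19.3710          38.7420
  2        21.25        17.6582        35.3163         105.9490
  3        21.25        16.0968        48.2903         193.1614
  4        21.25        14.6735        58.6938         293.4691
  5       521.25       328.1051     1,640.5253       9,843.1518
  Σ                    395.9045     1,802.1968      10,474.4734
P = 395.9045.
Convexity = Σ t(t+1)·PV / [P·(1+y)²] = 10,474.4734 / (395.9045 × 1.203409) = 21.98510.

21.99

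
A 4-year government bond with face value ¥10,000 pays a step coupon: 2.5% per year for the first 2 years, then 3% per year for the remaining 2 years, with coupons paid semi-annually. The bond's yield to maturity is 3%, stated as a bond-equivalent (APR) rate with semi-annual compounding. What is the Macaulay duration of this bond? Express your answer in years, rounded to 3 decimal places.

Periodic yield y = 0.015. Discount each cash flow and weight by its period:
  t   CF        PV=CF/(1+0.015)^t    t·PV
  1       125.00       123.1527       123.1527
  2       125.00       121.3327       242.6654
  3       125.00       119.5396       358.6189
  4       125.00       117.7730       471.0921
  5       150.00       139.2390       696.1952
  6       150.00       137.1813       823.0880
  7       150.00       135.1540       946.0781
  8    10,150.00     9,010.2679    72,082.1433
  Σ                  9,903.6404    75,743.0337
Price P = Σ PV = 9,903.6404.
Macaulay duration = Σ(t·PV) / P = 75,743.0337 / 9,903.6404 = 7.64800 half-year periods.
In years: 7.64800 / 2 = 3.82400 years.

3.824 years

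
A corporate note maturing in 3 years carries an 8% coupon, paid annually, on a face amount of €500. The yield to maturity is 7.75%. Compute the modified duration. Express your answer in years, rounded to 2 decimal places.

Periodic yield y = 0.0775. First find Macaulay duration:
  t   CF        PV=CF/(1+0.0775)^t    t·PV
  1        40.00        37.1230        37.1230
  2        40.00        34.4529        68.9057
  3       540.00       431.6601     1,294.9803
  Σ                    503.2360     1,401.0091
P = 503.2360; Macaulay duration = 1,401.0091 / 503.2360 = 2.78400 years.
Modified duration = D_Mac / (1 + y) = 2.78400 / 1.0775 = 2.58376 years.

2.58 years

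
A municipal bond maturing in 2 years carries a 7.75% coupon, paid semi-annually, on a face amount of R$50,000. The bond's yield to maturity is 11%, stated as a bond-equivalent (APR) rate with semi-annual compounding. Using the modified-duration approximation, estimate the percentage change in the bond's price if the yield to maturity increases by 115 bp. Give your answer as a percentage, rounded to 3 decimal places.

Periodic yield y = 0.055. Modified duration first:
  t   CF        PV=CF/(1+0.055)^t    t·PV
  1     1,937.50     1,836.4929     1,836.4929
  2     1,937.50     1,740.7516     3,481.5031
  3     1,937.50     1,650.0015     4,950.0044
  4    51,937.50    41,924.8196   167,699.2784
  Σ                 47,152.0655   177,967.2788
P = 47,152.0655; D_Mac = 3.77433 half-year periods = 1.88716 yrs; D_mod = 1.88716/(1+0.055) = 1.78878 yrs.
ΔP/P ≈ -D_mod · Δy = -1.78878 × (+0.0115) = -0.020571 = -2.0571%.

-2.057%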